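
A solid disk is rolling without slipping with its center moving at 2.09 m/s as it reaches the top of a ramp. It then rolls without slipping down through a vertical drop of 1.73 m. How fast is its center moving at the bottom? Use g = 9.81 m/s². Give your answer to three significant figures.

v ≈ 5.20 m/s

For this body I = (1/2)MR², i.e. k = I/(MR²) = 0.5.
The rolling condition ω = v/R makes the rotational term ½I(v/R)² = ½kMv², so KE_total = ½(1+k)Mv² = (3/4)Mv².
Energy conservation: (3/4)Mv₀² + Mgh = (3/4)Mv², so v² = v₀² + 2gh/(1+k).
v = √(2.09² + 2×9.81×1.73/1.5) = √27 ≈ 5.20 m/s.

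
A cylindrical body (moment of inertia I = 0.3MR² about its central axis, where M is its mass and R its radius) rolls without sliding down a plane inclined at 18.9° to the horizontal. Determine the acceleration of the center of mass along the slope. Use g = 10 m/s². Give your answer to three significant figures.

The moment of inertia is 0.3MR², giving k ≡ I/(MR²) = 0.3.
Newton's second law down the slope: Mg sinθ − f = Ma. The torque equation fR = Iα (with α = a/R) gives f = kMa.
Eliminating f: Mg sinθ = (1+k)Ma, so a = g sinθ/(1+k) = 10 × sin18.9° / 1.3 ≈ 2.49 m/s².

a ≈ 2.49 m/s²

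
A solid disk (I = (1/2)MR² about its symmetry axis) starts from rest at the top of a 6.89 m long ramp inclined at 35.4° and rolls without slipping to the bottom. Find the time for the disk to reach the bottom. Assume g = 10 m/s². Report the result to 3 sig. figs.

Here I = (1/2)MR², so the shape factor k = I/(MR²) = 0.5.
Translational: Mg sinθ − f = Ma. Rotational about the CM: fR = Iα = kMRa, so f = kMa.
Hence a = g sinθ/(1+k) = 10×sin35.4°/1.5 = 3.862 m/s².
Starting from rest, L = ½at², so t = √(2L/a) = √(2×6.89/3.862) ≈ 1.89 s.

t ≈ 1.89 s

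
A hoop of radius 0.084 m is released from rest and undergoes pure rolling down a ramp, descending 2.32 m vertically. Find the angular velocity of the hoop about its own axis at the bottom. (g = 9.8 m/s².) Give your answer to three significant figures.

ω ≈ 56.8 rad/s

Here I = MR², so the shape factor k = I/(MR²) = 1.
The rolling condition ω = v/R makes the rotational term ½I(v/R)² = ½kMv², so KE_total = ½(1+k)Mv² = Mv².
Energy conservation Mgh = ½(1+k)Mv² gives v = √(2gh/(1+k)) = √(2 × 9.8 × 2.32 / 2) = 4.768 m/s.
The angular speed follows from ω = v/R = 4.768/0.084 ≈ 56.8 rad/s.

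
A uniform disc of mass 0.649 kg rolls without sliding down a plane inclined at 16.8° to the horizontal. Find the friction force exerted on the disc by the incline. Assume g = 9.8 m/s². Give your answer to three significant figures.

With I = (1/2)MR², the ratio k = I/(MR²) is 0.5.
Translational: Mg sinθ − f = Ma. Rotational about the CM: fR = Iα = kMRa, so f = kMa.
Combining, a = g sinθ/(1+k) and f = kMa = kMg sinθ/(1+k).
f = 0.5 × 0.649 × 9.8 × sin16.8° / 1.5 ≈ 0.613 N.

f ≈ 0.613 N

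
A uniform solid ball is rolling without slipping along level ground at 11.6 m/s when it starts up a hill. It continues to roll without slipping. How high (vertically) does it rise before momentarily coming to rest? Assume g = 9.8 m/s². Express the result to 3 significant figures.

h ≈ 9.61 m

Here I = (2/5)MR², so the shape factor k = I/(MR²) = 0.4.
The rolling condition ω = v/R makes the rotational term ½I(v/R)² = ½kMv², so KE_total = ½(1+k)Mv² = (7/10)Mv².
All of this converts to potential energy at the highest point: (7/10)Mv₀² = Mgh.
Thus h = (1+k)v₀²/(2g) = 1.4 × 11.6² / (2 × 9.8) ≈ 9.61 m.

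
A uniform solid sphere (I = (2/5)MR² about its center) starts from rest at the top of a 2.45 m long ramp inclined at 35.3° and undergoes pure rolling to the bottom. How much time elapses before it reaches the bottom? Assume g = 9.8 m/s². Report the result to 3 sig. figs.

t ≈ 1.10 s

Here I = (2/5)MR², so the shape factor k = I/(MR²) = 0.4.
Along the incline Mg sinθ − f = Ma, and torque about the center fR = Iα = kMR²(a/R) gives f = kMa.
Hence a = g sinθ/(1+k) = 9.8×sin35.3°/1.4 = 4.045 m/s².
Starting from rest, L = ½at², so t = √(2L/a) = √(2×2.45/4.045) ≈ 1.10 s.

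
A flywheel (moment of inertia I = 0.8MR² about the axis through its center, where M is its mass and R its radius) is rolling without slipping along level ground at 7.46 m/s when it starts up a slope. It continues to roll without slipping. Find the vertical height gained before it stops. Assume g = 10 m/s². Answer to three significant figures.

h ≈ 5.01 m

With I = 0.8MR², the ratio k = I/(MR²) is 0.8.
Since it rolls without slipping, ω = v/R and KE = ½Mv² + ½Iω² = ½(1+k)Mv² = (9/10)Mv².
All of this converts to potential energy at the highest point: (9/10)Mv₀² = Mgh.
Thus h = (1+k)v₀²/(2g) = 1.8 × 7.46² / (2 × 10) ≈ 5.01 m.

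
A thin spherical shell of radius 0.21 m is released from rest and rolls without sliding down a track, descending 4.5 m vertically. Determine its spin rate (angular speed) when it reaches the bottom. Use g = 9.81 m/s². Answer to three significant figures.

The moment of inertia is (2/3)MR², giving k ≡ I/(MR²) = 2/3.
Since it rolls without slipping, ω = v/R and KE = ½Mv² + ½Iω² = ½(1+k)Mv² = (5/6)Mv².
Energy conservation Mgh = ½(1+k)Mv² gives v = √(2gh/(1+k)) = √(2 × 9.81 × 4.5 / 1.667) = 7.278 m/s.
The angular speed follows from ω = v/R = 7.278/0.21 ≈ 34.7 rad/s.

ω ≈ 34.7 rad/s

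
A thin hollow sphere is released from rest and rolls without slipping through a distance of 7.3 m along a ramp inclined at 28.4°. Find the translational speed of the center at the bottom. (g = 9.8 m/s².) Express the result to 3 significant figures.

Here I = (2/3)MR², so the shape factor k = I/(MR²) = 2/3.
Rolling without slipping gives ω = v/R, so the total kinetic energy is ½Mv² + ½Iω² = ½(1+k)Mv² = (5/6)Mv².
The vertical drop is h = L sinθ = 7.3 × sin28.4° = 3.472 m.
Energy conservation: Mgh = (5/6)Mv², so v = √(2gh/(1+k)) = √(2 × 9.8 × 3.472 / 1.667) ≈ 6.39 m/s.

v ≈ 6.39 m/s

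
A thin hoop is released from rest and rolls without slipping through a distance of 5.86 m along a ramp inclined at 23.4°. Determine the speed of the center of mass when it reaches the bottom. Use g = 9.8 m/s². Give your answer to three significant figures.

v ≈ 4.78 m/s

For this body I = MR², i.e. k = I/(MR²) = 1.
The rolling condition ω = v/R makes the rotational term ½I(v/R)² = ½kMv², so KE_total = ½(1+k)Mv² = Mv².
The vertical drop is h = L sinθ = 5.86 × sin23.4° = 2.327 m.
Energy conservation: Mgh = Mv², so v = √(2gh/(1+k)) = √(2 × 9.8 × 2.327 / 2) ≈ 4.78 m/s.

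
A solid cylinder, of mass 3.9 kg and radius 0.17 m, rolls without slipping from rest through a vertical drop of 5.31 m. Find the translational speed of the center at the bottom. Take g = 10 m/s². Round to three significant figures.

With I = (1/2)MR², the ratio k = I/(MR²) is 0.5.
The rolling condition ω = v/R makes the rotational term ½I(v/R)² = ½kMv², so KE_total = ½(1+k)Mv² = (3/4)Mv².
Energy conservation: Mgh = (3/4)Mv², so v = √(2gh/(1+k)) = √(2 × 10 × 5.31 / 1.5) ≈ 8.41 m/s.

v ≈ 8.41 m/s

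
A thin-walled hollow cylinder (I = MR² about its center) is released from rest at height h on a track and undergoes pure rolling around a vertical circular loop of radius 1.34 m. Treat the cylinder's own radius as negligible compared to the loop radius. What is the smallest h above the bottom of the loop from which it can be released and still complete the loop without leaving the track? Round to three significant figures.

The moment of inertia is MR², giving k ≡ I/(MR²) = 1.
At the top, contact is just lost when gravity alone supplies the centripetal force: Mg = Mv_top²/r, i.e. v_top² = gr.
With ω = v/R, the kinetic energy at speed v is ½(1+k)Mv² = Mv².
Energy conservation from release (height h) to the top (height 2r): Mgh = Mg(2r) + M·gr.
Thus h_min = 2r + (1+k)r/2 = r(2 + 2/2) = 1.34 × 3 ≈ 4.02 m.

h_min ≈ 4.02 m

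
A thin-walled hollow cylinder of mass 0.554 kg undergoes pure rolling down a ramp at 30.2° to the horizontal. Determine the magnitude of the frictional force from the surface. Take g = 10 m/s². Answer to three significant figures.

f ≈ 1.39 N

With I = MR², the ratio k = I/(MR²) is 1.
Translational: Mg sinθ − f = Ma. Rotational about the CM: fR = Iα = kMRa, so f = kMa.
Combining, a = g sinθ/(1+k) and f = kMa = kMg sinθ/(1+k).
f = 1 × 0.554 × 10 × sin30.2° / 2 ≈ 1.39 N.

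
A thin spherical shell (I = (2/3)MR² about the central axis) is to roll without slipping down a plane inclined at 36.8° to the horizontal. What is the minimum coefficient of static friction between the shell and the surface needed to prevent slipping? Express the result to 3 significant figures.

μ_min ≈ 0.299

For this body I = (2/3)MR², i.e. k = I/(MR²) = 2/3.
Along the incline Mg sinθ − f = Ma, and torque about the center fR = Iα = kMR²(a/R) gives f = kMa.
These give a = g sinθ/(1+k) and the required friction f = kMg sinθ/(1+k).
With N = Mg cosθ, the no-slip condition f ≤ μN gives μ_min = f/N = k tanθ/(1+k).
μ_min = (2/3) × tan36.8° / 1.667 ≈ 0.299.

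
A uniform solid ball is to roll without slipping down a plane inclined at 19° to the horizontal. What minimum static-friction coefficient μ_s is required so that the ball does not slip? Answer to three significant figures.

With I = (2/5)MR², the ratio k = I/(MR²) is 0.4.
Translational: Mg sinθ − f = Ma. Rotational about the CM: fR = Iα = kMRa, so f = kMa.
These give a = g sinθ/(1+k) and the required friction f = kMg sinθ/(1+k).
The normal force is N = Mg cosθ, so μ_min = f/N = k tanθ/(1+k).
μ_min = 0.4 × tan19° / 1.4 ≈ 0.0984.

μ_min ≈ 0.0984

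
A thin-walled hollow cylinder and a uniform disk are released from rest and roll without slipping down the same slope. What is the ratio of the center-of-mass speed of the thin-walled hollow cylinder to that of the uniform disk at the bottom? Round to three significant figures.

Each satisfies Mgh = ½(1+k)Mv² with k = I/(MR²), so v ∝ 1/√(1+k).
For the thin-walled hollow cylinder k = 1; for the uniform disk k = 0.5.
v₁/v₂ = √((1+k₂)/(1+k₁)) = √(1.5/2) ≈ 0.866.

v_ratio ≈ 0.866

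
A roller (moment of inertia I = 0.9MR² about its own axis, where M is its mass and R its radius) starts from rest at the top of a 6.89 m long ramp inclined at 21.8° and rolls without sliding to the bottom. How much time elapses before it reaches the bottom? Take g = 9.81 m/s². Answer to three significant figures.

The moment of inertia is 0.9MR², giving k ≡ I/(MR²) = 0.9.
Newton's second law down the slope: Mg sinθ − f = Ma. The torque equation fR = Iα (with α = a/R) gives f = kMa.
Hence a = g sinθ/(1+k) = 9.81×sin21.8°/1.9 = 1.917 m/s².
Starting from rest, L = ½at², so t = √(2L/a) = √(2×6.89/1.917) ≈ 2.68 s.

t ≈ 2.68 s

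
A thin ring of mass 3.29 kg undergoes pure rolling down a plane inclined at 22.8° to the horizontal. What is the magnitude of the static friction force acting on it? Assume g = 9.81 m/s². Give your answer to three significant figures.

Here I = MR², so the shape factor k = I/(MR²) = 1.
Newton's second law down the slope: Mg sinθ − f = Ma. The torque equation fR = Iα (with α = a/R) gives f = kMa.
Combining, a = g sinθ/(1+k) and f = kMa = kMg sinθ/(1+k).
f = 1 × 3.29 × 9.81 × sin22.8° / 2 ≈ 6.25 N.

f ≈ 6.25 N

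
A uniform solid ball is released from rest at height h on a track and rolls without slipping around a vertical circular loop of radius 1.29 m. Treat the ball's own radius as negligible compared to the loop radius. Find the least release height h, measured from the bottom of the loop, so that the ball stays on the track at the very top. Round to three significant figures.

The moment of inertia is (2/5)MR², giving k ≡ I/(MR²) = 0.4.
At the top of the loop, the minimum-contact condition is Mg = Mv_top²/r, so v_top² = gr.
With ω = v/R, the kinetic energy at speed v is ½(1+k)Mv² = (7/10)Mv².
Energy conservation from release (height h) to the top (height 2r): Mgh = Mg(2r) + (7/10)M·gr.
Thus h_min = 2r + (1+k)r/2 = r(2 + 1.4/2) = 1.29 × 2.7 ≈ 3.48 m.

h_min ≈ 3.48 m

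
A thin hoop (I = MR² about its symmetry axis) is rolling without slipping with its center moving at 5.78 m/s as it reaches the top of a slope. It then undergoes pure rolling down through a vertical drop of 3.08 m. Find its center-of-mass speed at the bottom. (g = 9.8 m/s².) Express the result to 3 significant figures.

v ≈ 7.97 m/s

For this body I = MR², i.e. k = I/(MR²) = 1.
Pure rolling means v = ωR; then KE = ½Mv² + ½I(v/R)² = ½(1+k)Mv² = Mv².
Conserving energy between top and bottom: Mv² = Mv₀² + Mgh, hence v² = v₀² + 2gh/(1+k).
v = √(5.78² + 2×9.8×3.08/2) = √63.59 ≈ 7.97 m/s.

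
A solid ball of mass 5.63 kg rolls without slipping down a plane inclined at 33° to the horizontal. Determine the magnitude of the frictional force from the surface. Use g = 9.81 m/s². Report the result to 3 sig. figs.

The moment of inertia is (2/5)MR², giving k ≡ I/(MR²) = 0.4.
Translational: Mg sinθ − f = Ma. Rotational about the CM: fR = Iα = kMRa, so f = kMa.
Combining, a = g sinθ/(1+k) and f = kMa = kMg sinθ/(1+k).
f = 0.4 × 5.63 × 9.81 × sin33° / 1.4 ≈ 8.59 N.

f ≈ 8.59 N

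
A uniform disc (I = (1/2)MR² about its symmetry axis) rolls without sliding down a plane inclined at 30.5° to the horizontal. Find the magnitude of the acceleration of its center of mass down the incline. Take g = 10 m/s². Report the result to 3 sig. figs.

a ≈ 3.38 m/s²

The moment of inertia is (1/2)MR², giving k ≡ I/(MR²) = 0.5.
Along the incline Mg sinθ − f = Ma, and torque about the center fR = Iα = kMR²(a/R) gives f = kMa.
Eliminating f: Mg sinθ = (1+k)Ma, so a = g sinθ/(1+k) = 10 × sin30.5° / 1.5 ≈ 3.38 m/s².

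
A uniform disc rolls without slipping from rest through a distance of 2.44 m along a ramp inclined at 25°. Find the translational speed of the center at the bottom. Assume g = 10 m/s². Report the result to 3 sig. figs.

v ≈ 3.71 m/s

The moment of inertia is (1/2)MR², giving k ≡ I/(MR²) = 0.5.
Since it rolls without slipping, ω = v/R and KE = ½Mv² + ½Iω² = ½(1+k)Mv² = (3/4)Mv².
The vertical drop is h = L sinθ = 2.44 × sin25° = 1.031 m.
Energy conservation: Mgh = (3/4)Mv², so v = √(2gh/(1+k)) = √(2 × 10 × 1.031 / 1.5) ≈ 3.71 m/s.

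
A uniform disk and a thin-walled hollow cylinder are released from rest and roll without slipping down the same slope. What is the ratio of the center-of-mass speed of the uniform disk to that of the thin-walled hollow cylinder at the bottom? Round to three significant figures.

Each satisfies Mgh = ½(1+k)Mv² with k = I/(MR²), so v ∝ 1/√(1+k).
For the uniform disk k = 0.5; for the thin-walled hollow cylinder k = 1.
v₁/v₂ = √((1+k₂)/(1+k₁)) = √(2/1.5) ≈ 1.15.

v_ratio ≈ 1.15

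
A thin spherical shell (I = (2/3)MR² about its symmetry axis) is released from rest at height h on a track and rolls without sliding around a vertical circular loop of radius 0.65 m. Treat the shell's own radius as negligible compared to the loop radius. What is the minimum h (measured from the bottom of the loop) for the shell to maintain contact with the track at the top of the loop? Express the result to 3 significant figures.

h_min ≈ 1.84 m

The moment of inertia is (2/3)MR², giving k ≡ I/(MR²) = 2/3.
At the top of the loop, the minimum-contact condition is Mg = Mv_top²/r, so v_top² = gr.
With ω = v/R, the kinetic energy at speed v is ½(1+k)Mv² = (5/6)Mv².
Energy conservation from release (height h) to the top (height 2r): Mgh = Mg(2r) + (5/6)M·gr.
Thus h_min = 2r + (1+k)r/2 = r(2 + 1.667/2) = 0.65 × 2.833 ≈ 1.84 m.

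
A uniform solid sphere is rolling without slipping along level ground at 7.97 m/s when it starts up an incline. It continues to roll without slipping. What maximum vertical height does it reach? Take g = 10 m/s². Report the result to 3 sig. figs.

With I = (2/5)MR², the ratio k = I/(MR²) is 0.4.
The rolling condition ω = v/R makes the rotational term ½I(v/R)² = ½kMv², so KE_total = ½(1+k)Mv² = (7/10)Mv².
All of this converts to potential energy at the highest point: (7/10)Mv₀² = Mgh.
Thus h = (1+k)v₀²/(2g) = 1.4 × 7.97² / (2 × 10) ≈ 4.45 m.

h ≈ 4.45 m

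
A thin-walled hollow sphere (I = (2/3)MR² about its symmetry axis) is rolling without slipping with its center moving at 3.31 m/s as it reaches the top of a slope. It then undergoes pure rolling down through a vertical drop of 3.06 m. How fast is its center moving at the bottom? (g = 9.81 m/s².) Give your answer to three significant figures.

v ≈ 6.85 m/s

For this body I = (2/3)MR², i.e. k = I/(MR²) = 2/3.
The rolling condition ω = v/R makes the rotational term ½I(v/R)² = ½kMv², so KE_total = ½(1+k)Mv² = (5/6)Mv².
Energy conservation: (5/6)Mv₀² + Mgh = (5/6)Mv², so v² = v₀² + 2gh/(1+k).
v = √(3.31² + 2×9.81×3.06/1.667) = √46.98 ≈ 6.85 m/s.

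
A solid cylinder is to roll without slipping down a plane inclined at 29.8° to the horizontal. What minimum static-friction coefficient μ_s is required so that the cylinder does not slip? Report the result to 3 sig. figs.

μ_min ≈ 0.191

With I = (1/2)MR², the ratio k = I/(MR²) is 0.5.
Along the incline Mg sinθ − f = Ma, and torque about the center fR = Iα = kMR²(a/R) gives f = kMa.
These give a = g sinθ/(1+k) and the required friction f = kMg sinθ/(1+k).
The normal force is N = Mg cosθ, so μ_min = f/N = k tanθ/(1+k).
μ_min = 0.5 × tan29.8° / 1.5 ≈ 0.191.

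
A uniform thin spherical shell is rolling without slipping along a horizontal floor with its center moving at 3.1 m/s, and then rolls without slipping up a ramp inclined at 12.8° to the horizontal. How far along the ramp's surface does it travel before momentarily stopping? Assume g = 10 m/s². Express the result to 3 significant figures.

For this body I = (2/3)MR², i.e. k = I/(MR²) = 2/3.
Pure rolling means v = ωR; then KE = ½Mv² + ½I(v/R)² = ½(1+k)Mv² = (5/6)Mv².
Setting this equal to Mgh gives the vertical rise h = (1+k)v₀²/(2g) = 1.667×3.1²/(2×10) = 0.8008 m.
The distance along the slope is d = h/sinθ = 0.8008/sin12.8° ≈ 3.61 m.

d ≈ 3.61 m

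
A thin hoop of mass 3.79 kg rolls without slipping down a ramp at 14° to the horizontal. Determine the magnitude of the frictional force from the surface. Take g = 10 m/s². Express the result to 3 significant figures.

With I = MR², the ratio k = I/(MR²) is 1.
Translational: Mg sinθ − f = Ma. Rotational about the CM: fR = Iα = kMRa, so f = kMa.
Combining, a = g sinθ/(1+k) and f = kMa = kMg sinθ/(1+k).
f = 1 × 3.79 × 10 × sin14° / 2 ≈ 4.58 N.

f ≈ 4.58 N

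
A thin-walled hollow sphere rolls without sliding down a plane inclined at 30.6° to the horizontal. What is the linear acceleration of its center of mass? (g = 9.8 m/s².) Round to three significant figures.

With I = (2/3)MR², the ratio k = I/(MR²) is 2/3.
Newton's second law down the slope: Mg sinθ − f = Ma. The torque equation fR = Iα (with α = a/R) gives f = kMa.
Eliminating f: Mg sinθ = (1+k)Ma, so a = g sinθ/(1+k) = 9.8 × sin30.6° / 1.667 ≈ 2.99 m/s².

a ≈ 2.99 m/s²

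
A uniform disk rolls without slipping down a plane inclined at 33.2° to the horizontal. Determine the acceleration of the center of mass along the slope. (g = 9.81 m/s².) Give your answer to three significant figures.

a ≈ 3.58 m/s²

For this body I = (1/2)MR², i.e. k = I/(MR²) = 0.5.
Along the incline Mg sinθ − f = Ma, and torque about the center fR = Iα = kMR²(a/R) gives f = kMa.
Eliminating f: Mg sinθ = (1+k)Ma, so a = g sinθ/(1+k) = 9.81 × sin33.2° / 1.5 ≈ 3.58 m/s².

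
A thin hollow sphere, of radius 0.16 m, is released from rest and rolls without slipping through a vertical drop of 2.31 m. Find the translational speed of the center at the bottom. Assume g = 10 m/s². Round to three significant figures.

v ≈ 5.26 m/s

For this body I = (2/3)MR², i.e. k = I/(MR²) = 2/3.
The rolling condition ω = v/R makes the rotational term ½I(v/R)² = ½kMv², so KE_total = ½(1+k)Mv² = (5/6)Mv².
Setting Mgh = (5/6)Mv² gives v = √(2gh/(1+k)) = √(2·10·2.31/1.667) ≈ 5.26 m/s.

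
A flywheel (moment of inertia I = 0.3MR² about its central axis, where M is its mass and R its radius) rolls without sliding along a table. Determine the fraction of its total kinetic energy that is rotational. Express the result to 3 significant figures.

For this body I = 0.3MR², i.e. k = I/(MR²) = 0.3.
With ω = v/R, KE_trans = ½Mv² and KE_rot = ½Iω² = ½kMv², so KE_total = ½(1+k)Mv².
The rotational fraction is therefore k/(1+k) = 0.3/1.3 ≈ 0.231.

fraction ≈ 0.231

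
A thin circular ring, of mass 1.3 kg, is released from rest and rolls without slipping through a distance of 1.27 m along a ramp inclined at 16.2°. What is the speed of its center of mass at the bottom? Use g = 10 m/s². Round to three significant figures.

v ≈ 1.88 m/s

For this body I = MR², i.e. k = I/(MR²) = 1.
Since it rolls without slipping, ω = v/R and KE = ½Mv² + ½Iω² = ½(1+k)Mv² = Mv².
The vertical drop is h = L sinθ = 1.27 × sin16.2° = 0.3543 m.
Energy conservation: Mgh = Mv², so v = √(2gh/(1+k)) = √(2 × 10 × 0.3543 / 2) ≈ 1.88 m/s.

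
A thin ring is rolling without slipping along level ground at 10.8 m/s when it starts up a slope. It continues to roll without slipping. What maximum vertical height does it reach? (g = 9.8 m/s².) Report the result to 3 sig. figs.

h ≈ 11.9 m

Here I = MR², so the shape factor k = I/(MR²) = 1.
Pure rolling means v = ωR; then KE = ½Mv² + ½I(v/R)² = ½(1+k)Mv² = Mv².
All of this converts to potential energy at the highest point: Mv₀² = Mgh.
Thus h = (1+k)v₀²/(2g) = 2 × 10.8² / (2 × 9.8) ≈ 11.9 m.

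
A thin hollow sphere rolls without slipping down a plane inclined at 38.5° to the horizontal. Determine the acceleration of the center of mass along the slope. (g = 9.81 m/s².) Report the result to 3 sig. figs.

a ≈ 3.66 m/s²

For this body I = (2/3)MR², i.e. k = I/(MR²) = 2/3.
Translational: Mg sinθ − f = Ma. Rotational about the CM: fR = Iα = kMRa, so f = kMa.
Eliminating f: Mg sinθ = (1+k)Ma, so a = g sinθ/(1+k) = 9.81 × sin38.5° / 1.667 ≈ 3.66 m/s².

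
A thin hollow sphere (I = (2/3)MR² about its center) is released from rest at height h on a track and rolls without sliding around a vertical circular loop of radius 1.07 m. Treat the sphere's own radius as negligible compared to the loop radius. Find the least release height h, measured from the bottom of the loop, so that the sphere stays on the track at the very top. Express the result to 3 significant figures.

h_min ≈ 3.03 m

With I = (2/3)MR², the ratio k = I/(MR²) is 2/3.
At the top of the loop, the minimum-contact condition is Mg = Mv_top²/r, so v_top² = gr.
With ω = v/R, the kinetic energy at speed v is ½(1+k)Mv² = (5/6)Mv².
Energy conservation from release (height h) to the top (height 2r): Mgh = Mg(2r) + (5/6)M·gr.
Thus h_min = 2r + (1+k)r/2 = r(2 + 1.667/2) = 1.07 × 2.833 ≈ 3.03 m.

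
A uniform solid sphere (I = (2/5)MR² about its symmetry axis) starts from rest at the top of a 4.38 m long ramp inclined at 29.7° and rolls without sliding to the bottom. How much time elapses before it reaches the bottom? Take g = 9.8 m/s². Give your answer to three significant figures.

t ≈ 1.59 s

Here I = (2/5)MR², so the shape factor k = I/(MR²) = 0.4.
Newton's second law down the slope: Mg sinθ − f = Ma. The torque equation fR = Iα (with α = a/R) gives f = kMa.
Hence a = g sinθ/(1+k) = 9.8×sin29.7°/1.4 = 3.468 m/s².
With constant a from rest, t = √(2L/a) = √(2·4.38/3.468) ≈ 1.59 s.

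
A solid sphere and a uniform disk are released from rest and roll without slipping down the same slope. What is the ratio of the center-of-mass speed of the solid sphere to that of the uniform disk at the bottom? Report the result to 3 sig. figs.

v_ratio ≈ 1.04

Each satisfies Mgh = ½(1+k)Mv² with k = I/(MR²), so v ∝ 1/√(1+k).
For the solid sphere k = 0.4; for the uniform disk k = 0.5.
v₁/v₂ = √((1+k₂)/(1+k₁)) = √(1.5/1.4) ≈ 1.04.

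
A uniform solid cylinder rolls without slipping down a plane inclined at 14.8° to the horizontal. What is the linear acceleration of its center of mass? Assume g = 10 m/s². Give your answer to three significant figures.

a ≈ 1.70 m/s²

Here I = (1/2)MR², so the shape factor k = I/(MR²) = 0.5.
Translational: Mg sinθ − f = Ma. Rotational about the CM: fR = Iα = kMRa, so f = kMa.
Eliminating f: Mg sinθ = (1+k)Ma, so a = g sinθ/(1+k) = 10 × sin14.8° / 1.5 ≈ 1.70 m/s².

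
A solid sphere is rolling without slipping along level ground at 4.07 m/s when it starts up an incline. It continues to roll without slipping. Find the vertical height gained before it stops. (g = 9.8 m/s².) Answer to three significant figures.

With I = (2/5)MR², the ratio k = I/(MR²) is 0.4.
Since it rolls without slipping, ω = v/R and KE = ½Mv² + ½Iω² = ½(1+k)Mv² = (7/10)Mv².
At the top the kinetic energy is zero, so (7/10)Mv₀² = Mgh.
Thus h = (1+k)v₀²/(2g) = 1.4 × 4.07² / (2 × 9.8) ≈ 1.18 m.

h ≈ 1.18 m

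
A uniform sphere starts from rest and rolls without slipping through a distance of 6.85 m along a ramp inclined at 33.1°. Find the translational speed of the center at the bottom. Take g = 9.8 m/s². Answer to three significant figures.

v ≈ 7.24 m/s

With I = (2/5)MR², the ratio k = I/(MR²) is 0.4.
Rolling without slipping gives ω = v/R, so the total kinetic energy is ½Mv² + ½Iω² = ½(1+k)Mv² = (7/10)Mv².
The vertical drop is h = L sinθ = 6.85 × sin33.1° = 3.741 m.
Energy conservation: Mgh = (7/10)Mv², so v = √(2gh/(1+k)) = √(2 × 9.8 × 3.741 / 1.4) ≈ 7.24 m/s.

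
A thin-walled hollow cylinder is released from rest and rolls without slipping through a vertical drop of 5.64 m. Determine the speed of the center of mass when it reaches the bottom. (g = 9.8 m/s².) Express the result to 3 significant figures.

The moment of inertia is MR², giving k ≡ I/(MR²) = 1.
Pure rolling means v = ωR; then KE = ½Mv² + ½I(v/R)² = ½(1+k)Mv² = Mv².
Setting Mgh = Mv² gives v = √(2gh/(1+k)) = √(2·9.8·5.64/2) ≈ 7.43 m/s.

v ≈ 7.43 m/s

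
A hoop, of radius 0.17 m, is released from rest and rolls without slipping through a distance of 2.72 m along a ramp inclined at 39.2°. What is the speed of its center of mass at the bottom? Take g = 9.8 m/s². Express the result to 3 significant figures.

With I = MR², the ratio k = I/(MR²) is 1.
Rolling without slipping gives ω = v/R, so the total kinetic energy is ½Mv² + ½Iω² = ½(1+k)Mv² = Mv².
The vertical drop is h = L sinθ = 2.72 × sin39.2° = 1.719 m.
Setting Mgh = Mv² gives v = √(2gh/(1+k)) = √(2·9.8·1.719/2) ≈ 4.10 m/s.

v ≈ 4.10 m/s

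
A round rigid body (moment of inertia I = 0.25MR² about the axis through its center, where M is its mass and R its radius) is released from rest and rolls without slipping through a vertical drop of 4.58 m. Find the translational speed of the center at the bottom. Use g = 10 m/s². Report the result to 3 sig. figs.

v ≈ 8.56 m/s

For this body I = 0.25MR², i.e. k = I/(MR²) = 0.25.
Pure rolling means v = ωR; then KE = ½Mv² + ½I(v/R)² = ½(1+k)Mv² = (5/8)Mv².
Setting Mgh = (5/8)Mv² gives v = √(2gh/(1+k)) = √(2·10·4.58/1.25) ≈ 8.56 m/s.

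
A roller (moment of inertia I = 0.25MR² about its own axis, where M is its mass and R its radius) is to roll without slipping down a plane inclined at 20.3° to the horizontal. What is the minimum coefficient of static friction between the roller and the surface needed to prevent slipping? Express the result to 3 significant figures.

μ_min ≈ 0.0740

The moment of inertia is 0.25MR², giving k ≡ I/(MR²) = 0.25.
Newton's second law down the slope: Mg sinθ − f = Ma. The torque equation fR = Iα (with α = a/R) gives f = kMa.
These give a = g sinθ/(1+k) and the required friction f = kMg sinθ/(1+k).
With N = Mg cosθ, the no-slip condition f ≤ μN gives μ_min = f/N = k tanθ/(1+k).
μ_min = 0.25 × tan20.3° / 1.25 ≈ 0.0740.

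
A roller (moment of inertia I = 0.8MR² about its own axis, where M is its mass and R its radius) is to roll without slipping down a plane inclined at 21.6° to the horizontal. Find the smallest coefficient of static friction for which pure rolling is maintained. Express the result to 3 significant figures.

μ_min ≈ 0.176

Here I = 0.8MR², so the shape factor k = I/(MR²) = 0.8.
Newton's second law down the slope: Mg sinθ − f = Ma. The torque equation fR = Iα (with α = a/R) gives f = kMa.
These give a = g sinθ/(1+k) and the required friction f = kMg sinθ/(1+k).
With N = Mg cosθ, the no-slip condition f ≤ μN gives μ_min = f/N = k tanθ/(1+k).
μ_min = 0.8 × tan21.6° / 1.8 ≈ 0.176.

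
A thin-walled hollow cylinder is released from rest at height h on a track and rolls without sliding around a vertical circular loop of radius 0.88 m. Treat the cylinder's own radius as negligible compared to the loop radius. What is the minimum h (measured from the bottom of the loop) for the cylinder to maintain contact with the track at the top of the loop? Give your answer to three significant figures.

The moment of inertia is MR², giving k ≡ I/(MR²) = 1.
At the top of the loop, the minimum-contact condition is Mg = Mv_top²/r, so v_top² = gr.
With ω = v/R, the kinetic energy at speed v is ½(1+k)Mv² = Mv².
Energy conservation from release (height h) to the top (height 2r): Mgh = Mg(2r) + M·gr.
Thus h_min = 2r + (1+k)r/2 = r(2 + 2/2) = 0.88 × 3 ≈ 2.64 m.

h_min ≈ 2.64 m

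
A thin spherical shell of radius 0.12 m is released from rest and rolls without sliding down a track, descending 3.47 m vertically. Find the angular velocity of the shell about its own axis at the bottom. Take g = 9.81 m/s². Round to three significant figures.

The moment of inertia is (2/3)MR², giving k ≡ I/(MR²) = 2/3.
The rolling condition ω = v/R makes the rotational term ½I(v/R)² = ½kMv², so KE_total = ½(1+k)Mv² = (5/6)Mv².
Energy conservation Mgh = ½(1+k)Mv² gives v = √(2gh/(1+k)) = √(2 × 9.81 × 3.47 / 1.667) = 6.391 m/s.
Then ω = v/R = 6.391 / 0.12 ≈ 53.3 rad/s.

ω ≈ 53.3 rad/s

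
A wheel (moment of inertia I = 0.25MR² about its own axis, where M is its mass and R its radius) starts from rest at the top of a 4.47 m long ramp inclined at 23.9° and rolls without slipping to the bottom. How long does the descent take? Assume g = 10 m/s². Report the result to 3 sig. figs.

Here I = 0.25MR², so the shape factor k = I/(MR²) = 0.25.
Along the incline Mg sinθ − f = Ma, and torque about the center fR = Iα = kMR²(a/R) gives f = kMa.
Hence a = g sinθ/(1+k) = 10×sin23.9°/1.25 = 3.241 m/s².
With constant a from rest, t = √(2L/a) = √(2·4.47/3.241) ≈ 1.66 s.

t ≈ 1.66 s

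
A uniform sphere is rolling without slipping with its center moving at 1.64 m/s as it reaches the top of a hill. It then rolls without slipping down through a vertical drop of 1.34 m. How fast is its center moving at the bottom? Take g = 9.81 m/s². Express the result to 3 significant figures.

The moment of inertia is (2/5)MR², giving k ≡ I/(MR²) = 0.4.
Pure rolling means v = ωR; then KE = ½Mv² + ½I(v/R)² = ½(1+k)Mv² = (7/10)Mv².
Conserving energy between top and bottom: (7/10)Mv² = (7/10)Mv₀² + Mgh, hence v² = v₀² + 2gh/(1+k).
v = √(1.64² + 2×9.81×1.34/1.4) = √21.47 ≈ 4.63 m/s.

v ≈ 4.63 m/s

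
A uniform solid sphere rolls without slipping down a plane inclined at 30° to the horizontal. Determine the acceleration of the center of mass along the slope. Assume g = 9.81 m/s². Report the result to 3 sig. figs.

With I = (2/5)MR², the ratio k = I/(MR²) is 0.4.
Along the incline Mg sinθ − f = Ma, and torque about the center fR = Iα = kMR²(a/R) gives f = kMa.
Eliminating f: Mg sinθ = (1+k)Ma, so a = g sinθ/(1+k) = 9.81 × sin30° / 1.4 ≈ 3.50 m/s².

a ≈ 3.50 m/s²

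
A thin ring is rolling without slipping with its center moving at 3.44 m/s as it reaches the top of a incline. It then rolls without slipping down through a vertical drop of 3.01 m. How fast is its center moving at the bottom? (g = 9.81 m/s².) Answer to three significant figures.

Here I = MR², so the shape factor k = I/(MR²) = 1.
The rolling condition ω = v/R makes the rotational term ½I(v/R)² = ½kMv², so KE_total = ½(1+k)Mv² = Mv².
Energy conservation: Mv₀² + Mgh = Mv², so v² = v₀² + 2gh/(1+k).
v = √(3.44² + 2×9.81×3.01/2) = √41.36 ≈ 6.43 m/s.

v ≈ 6.43 m/s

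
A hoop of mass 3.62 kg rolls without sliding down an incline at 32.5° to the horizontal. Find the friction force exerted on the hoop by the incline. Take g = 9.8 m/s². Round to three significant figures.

The moment of inertia is MR², giving k ≡ I/(MR²) = 1.
Newton's second law down the slope: Mg sinθ − f = Ma. The torque equation fR = Iα (with α = a/R) gives f = kMa.
Combining, a = g sinθ/(1+k) and f = kMa = kMg sinθ/(1+k).
f = 1 × 3.62 × 9.8 × sin32.5° / 2 ≈ 9.53 N.

f ≈ 9.53 N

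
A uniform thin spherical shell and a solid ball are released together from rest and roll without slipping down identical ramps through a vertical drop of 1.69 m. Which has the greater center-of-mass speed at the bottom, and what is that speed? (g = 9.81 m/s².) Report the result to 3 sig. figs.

the solid ball, at v ≈ 4.87 m/s

For rolling without slipping, Mgh = ½(1+k)Mv² where k = I/(MR²), so v = √(2gh/(1+k)).
Uniform thin spherical shell: k = 2/3, giving v = √(2×9.81×1.69/1.667) = 4.46 m/s.
Solid ball: k = 0.4, giving v = √(2×9.81×1.69/1.4) = 4.867 m/s.
The smaller k wins: the solid ball, at ≈ 4.87 m/s.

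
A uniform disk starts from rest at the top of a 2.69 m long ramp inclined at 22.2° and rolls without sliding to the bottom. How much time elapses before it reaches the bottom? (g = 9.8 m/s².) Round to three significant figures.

t ≈ 1.48 s

For this body I = (1/2)MR², i.e. k = I/(MR²) = 0.5.
Newton's second law down the slope: Mg sinθ − f = Ma. The torque equation fR = Iα (with α = a/R) gives f = kMa.
Hence a = g sinθ/(1+k) = 9.8×sin22.2°/1.5 = 2.469 m/s².
With constant a from rest, t = √(2L/a) = √(2·2.69/2.469) ≈ 1.48 s.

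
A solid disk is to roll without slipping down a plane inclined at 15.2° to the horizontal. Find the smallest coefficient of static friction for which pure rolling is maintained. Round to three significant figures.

Here I = (1/2)MR², so the shape factor k = I/(MR²) = 0.5.
Newton's second law down the slope: Mg sinθ − f = Ma. The torque equation fR = Iα (with α = a/R) gives f = kMa.
These give a = g sinθ/(1+k) and the required friction f = kMg sinθ/(1+k).
The normal force is N = Mg cosθ, so μ_min = f/N = k tanθ/(1+k).
μ_min = 0.5 × tan15.2° / 1.5 ≈ 0.0906.

μ_min ≈ 0.0906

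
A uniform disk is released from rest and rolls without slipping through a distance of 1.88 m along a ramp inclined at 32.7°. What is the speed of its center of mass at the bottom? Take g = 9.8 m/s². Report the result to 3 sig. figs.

v ≈ 3.64 m/s

With I = (1/2)MR², the ratio k = I/(MR²) is 0.5.
Pure rolling means v = ωR; then KE = ½Mv² + ½I(v/R)² = ½(1+k)Mv² = (3/4)Mv².
The vertical drop is h = L sinθ = 1.88 × sin32.7° = 1.016 m.
Energy conservation: Mgh = (3/4)Mv², so v = √(2gh/(1+k)) = √(2 × 9.8 × 1.016 / 1.5) ≈ 3.64 m/s.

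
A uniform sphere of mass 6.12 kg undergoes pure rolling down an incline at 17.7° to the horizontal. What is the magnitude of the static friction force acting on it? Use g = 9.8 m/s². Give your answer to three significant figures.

Here I = (2/5)MR², so the shape factor k = I/(MR²) = 0.4.
Translational: Mg sinθ − f = Ma. Rotational about the CM: fR = Iα = kMRa, so f = kMa.
Combining, a = g sinθ/(1+k) and f = kMa = kMg sinθ/(1+k).
f = 0.4 × 6.12 × 9.8 × sin17.7° / 1.4 ≈ 5.21 N.

f ≈ 5.21 N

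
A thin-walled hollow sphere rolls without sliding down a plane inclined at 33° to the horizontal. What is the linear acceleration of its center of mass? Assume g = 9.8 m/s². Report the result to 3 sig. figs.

Here I = (2/3)MR², so the shape factor k = I/(MR²) = 2/3.
Newton's second law down the slope: Mg sinθ − f = Ma. The torque equation fR = Iα (with α = a/R) gives f = kMa.
Eliminating f: Mg sinθ = (1+k)Ma, so a = g sinθ/(1+k) = 9.8 × sin33° / 1.667 ≈ 3.20 m/s².

a ≈ 3.20 m/s²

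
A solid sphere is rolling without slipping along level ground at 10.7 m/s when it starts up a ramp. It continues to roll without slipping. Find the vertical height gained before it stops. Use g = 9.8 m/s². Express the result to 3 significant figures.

The moment of inertia is (2/5)MR², giving k ≡ I/(MR²) = 0.4.
Rolling without slipping gives ω = v/R, so the total kinetic energy is ½Mv² + ½Iω² = ½(1+k)Mv² = (7/10)Mv².
All of this converts to potential energy at the highest point: (7/10)Mv₀² = Mgh.
Thus h = (1+k)v₀²/(2g) = 1.4 × 10.7² / (2 × 9.8) ≈ 8.18 m.

h ≈ 8.18 m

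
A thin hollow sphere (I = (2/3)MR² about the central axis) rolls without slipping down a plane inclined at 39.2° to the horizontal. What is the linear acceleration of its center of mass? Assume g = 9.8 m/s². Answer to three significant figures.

a ≈ 3.72 m/s²

Here I = (2/3)MR², so the shape factor k = I/(MR²) = 2/3.
Translational: Mg sinθ − f = Ma. Rotational about the CM: fR = Iα = kMRa, so f = kMa.
Eliminating f: Mg sinθ = (1+k)Ma, so a = g sinθ/(1+k) = 9.8 × sin39.2° / 1.667 ≈ 3.72 m/s².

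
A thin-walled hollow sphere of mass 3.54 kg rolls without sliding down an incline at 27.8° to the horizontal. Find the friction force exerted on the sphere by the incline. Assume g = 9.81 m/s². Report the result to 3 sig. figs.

Here I = (2/3)MR², so the shape factor k = I/(MR²) = 2/3.
Translational: Mg sinθ − f = Ma. Rotational about the CM: fR = Iα = kMRa, so f = kMa.
Combining, a = g sinθ/(1+k) and f = kMa = kMg sinθ/(1+k).
f = (2/3) × 3.54 × 9.81 × sin27.8° / 1.667 ≈ 6.48 N.

f ≈ 6.48 N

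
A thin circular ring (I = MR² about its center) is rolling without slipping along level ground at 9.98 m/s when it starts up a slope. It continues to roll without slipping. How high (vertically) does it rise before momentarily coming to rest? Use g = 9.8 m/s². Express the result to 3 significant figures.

h ≈ 10.2 m

The moment of inertia is MR², giving k ≡ I/(MR²) = 1.
Rolling without slipping gives ω = v/R, so the total kinetic energy is ½Mv² + ½Iω² = ½(1+k)Mv² = Mv².
At the top the kinetic energy is zero, so Mv₀² = Mgh.
Thus h = (1+k)v₀²/(2g) = 2 × 9.98² / (2 × 9.8) ≈ 10.2 m.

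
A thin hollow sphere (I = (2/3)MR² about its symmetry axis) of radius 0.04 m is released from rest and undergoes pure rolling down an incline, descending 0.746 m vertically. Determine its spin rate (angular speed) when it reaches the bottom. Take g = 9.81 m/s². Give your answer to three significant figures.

ω ≈ 74.1 rad/s

Here I = (2/3)MR², so the shape factor k = I/(MR²) = 2/3.
Rolling without slipping gives ω = v/R, so the total kinetic energy is ½Mv² + ½Iω² = ½(1+k)Mv² = (5/6)Mv².
Energy conservation Mgh = ½(1+k)Mv² gives v = √(2gh/(1+k)) = √(2 × 9.81 × 0.746 / 1.667) = 2.963 m/s.
Then ω = v/R = 2.963 / 0.04 ≈ 74.1 rad/s.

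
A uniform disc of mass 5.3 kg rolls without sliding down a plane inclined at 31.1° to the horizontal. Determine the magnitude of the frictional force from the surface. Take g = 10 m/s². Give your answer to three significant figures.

f ≈ 9.13 N

For this body I = (1/2)MR², i.e. k = I/(MR²) = 0.5.
Translational: Mg sinθ − f = Ma. Rotational about the CM: fR = Iα = kMRa, so f = kMa.
Combining, a = g sinθ/(1+k) and f = kMa = kMg sinθ/(1+k).
f = 0.5 × 5.3 × 10 × sin31.1° / 1.5 ≈ 9.13 N.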